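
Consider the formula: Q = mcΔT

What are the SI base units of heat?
Units of each symbol in Q = mcΔT:
  m (mass): kg
  c (specific heat capacity, in J/(kg·K)): m²/(s²·K)
  ΔT (temperature change): K

Multiplying the contributions: [kg] · [m²/(s²·K)] · [K]
Adding exponents of each base unit: kg: 1, m: 2, s: -2
SI base units of heat: kg·m²/s²

Answer: kg·m²/s²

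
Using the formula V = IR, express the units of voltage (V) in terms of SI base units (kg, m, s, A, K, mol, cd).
Units of each symbol in V = IR:
  I (current): A
  R (resistance, in ohms): kg·m²/(s³·A²)

Multiplying the contributions: [A] · [kg·m²/(s³·A²)]
Adding exponents of each base unit: kg: 1, m: 2, s: -3, A: -1
SI base units of voltage: kg·m²/(s³·A)

Answer: kg·m²/(s³·A)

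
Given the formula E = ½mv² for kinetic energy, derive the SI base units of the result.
Units of each symbol in E = ½mv²:
  m (mass): kg
  v (speed): m/s  → to the power 2, contributes m²/s²
  The factor ½ is dimensionless.

Multiplying the contributions: [kg] · [m²/s²]
Adding exponents of each base unit: kg: 1, m: 2, s: -2
SI base units of kinetic energy: kg·m²/s²

Answer: kg·m²/s²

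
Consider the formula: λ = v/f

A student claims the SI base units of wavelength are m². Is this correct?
Units of each symbol in λ = v/f:
  v (wave speed): m/s
  f (frequency): 1/s  → in the denominator, contributes s

Multiplying the contributions: [m/s] · [s]
Adding exponents of each base unit: m: 1
SI base units of wavelength: m

The claimed units m² (exponents m: 2) do not match the derived units m (exponents m: 1), so the claim is incorrect.

Answer: No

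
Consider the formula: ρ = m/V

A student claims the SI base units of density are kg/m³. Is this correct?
Units of each symbol in ρ = m/V:
  m (mass): kg
  V (volume): m³  → in the denominator, contributes 1/m³

Multiplying the contributions: [kg] · [1/m³]
Adding exponents of each base unit: kg: 1, m: -3
SI base units of density: kg/m³

The claimed units kg/m³ match the derived units, so the claim is correct.

Answer: Yes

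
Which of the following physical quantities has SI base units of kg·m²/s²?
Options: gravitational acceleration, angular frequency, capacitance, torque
Checking the SI base units of each option:
  gravitational acceleration (g = GM/r²): m/s²  ✗
  angular frequency (ω = 2πf): 1/s  ✗
  capacitance (C = Q/V): s⁴·A²/(kg·m²)  ✗
  torque (τ = Fr): kg·m²/s²  ✓ matches

Only torque has units kg·m²/s².

Answer: torque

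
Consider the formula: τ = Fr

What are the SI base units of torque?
Units of each symbol in τ = Fr:
  F (force): kg·m/s²
  r (lever arm): m

Multiplying the contributions: [kg·m/s²] · [m]
Adding exponents of each base unit: kg: 1, m: 2, s: -2
SI base units of torque: kg·m²/s²

Answer: kg·m²/s²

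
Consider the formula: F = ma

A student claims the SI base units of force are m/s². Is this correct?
Units of each symbol in F = ma:
  m (mass): kg
  a (acceleration): m/s²

Multiplying the contributions: [kg] · [m/s²]
Adding exponents of each base unit: kg: 1, m: 1, s: -2
SI base units of force: kg·m/s²

The claimed units m/s² (exponents m: 1, s: -2) do not match the derived units kg·m/s² (exponents kg: 1, m: 1, s: -2), so the claim is incorrect.

Answer: No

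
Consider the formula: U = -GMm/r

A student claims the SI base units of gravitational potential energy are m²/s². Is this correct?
Units of each symbol in U = -GMm/r:
  G (gravitational constant): m³/(kg·s²)
  M (mass): kg
  m (mass): kg
  r (distance): m  → in the denominator, contributes 1/m
  The minus sign does not affect the units.

Multiplying the contributions: [m³/(kg·s²)] · [kg] · [kg] · [1/m]
Adding exponents of each base unit: kg: 1, m: 2, s: -2
SI base units of gravitational potential energy: kg·m²/s²

The claimed units m²/s² (exponents m: 2, s: -2) do not match the derived units kg·m²/s² (exponents kg: 1, m: 2, s: -2), so the claim is incorrect.

Answer: No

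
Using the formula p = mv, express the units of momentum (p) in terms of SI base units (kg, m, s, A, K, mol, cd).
Units of each symbol in p = mv:
  m (mass): kg
  v (velocity): m/s

Multiplying the contributions: [kg] · [m/s]
Adding exponents of each base unit: kg: 1, m: 1, s: -1
SI base units of momentum: kg·m/s

Answer: kg·m/s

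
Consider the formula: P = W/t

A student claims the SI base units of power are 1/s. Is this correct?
Units of each symbol in P = W/t:
  W (work): kg·m²/s²
  t (time): s  → in the denominator, contributes 1/s

Multiplying the contributions: [kg·m²/s²] · [1/s]
Adding exponents of each base unit: kg: 1, m: 2, s: -3
SI base units of power: kg·m²/s³

The claimed units 1/s (exponents s: -1) do not match the derived units kg·m²/s³ (exponents kg: 1, m: 2, s: -3), so the claim is incorrect.

Answer: No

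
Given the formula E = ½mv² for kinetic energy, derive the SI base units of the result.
Units of each symbol in E = ½mv²:
  m (mass): kg
  v (speed): m/s  → to the power 2, contributes m²/s²
  The factor ½ is dimensionless.

Multiplying the contributions: [kg] · [m²/s²]
Adding exponents of each base unit: kg: 1, m: 2, s: -2
SI base units of kinetic energy: kg·m²/s²

Answer: kg·m²/s²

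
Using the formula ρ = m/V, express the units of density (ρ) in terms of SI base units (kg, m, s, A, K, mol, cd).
Units of each symbol in ρ = m/V:
  m (mass): kg
  V (volume): m³  → in the denominator, contributes 1/m³

Multiplying the contributions: [kg] · [1/m³]
Adding exponents of each base unit: kg: 1, m: -3
SI base units of density: kg/m³

Answer: kg/m³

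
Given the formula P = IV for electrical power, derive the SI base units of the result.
Units of each symbol in P = IV:
  I (current): A
  V (voltage, in volts): kg·m²/(s³·A)

Multiplying the contributions: [A] · [kg·m²/(s³·A)]
Adding exponents of each base unit: kg: 1, m: 2, s: -3
SI base units of electrical power: kg·m²/s³

Answer: kg·m²/s³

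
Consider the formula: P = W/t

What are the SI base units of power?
Units of each symbol in P = W/t:
  W (work): kg·m²/s²
  t (time): s  → in the denominator, contributes 1/s

Multiplying the contributions: [kg·m²/s²] · [1/s]
Adding exponents of each base unit: kg: 1, m: 2, s: -3
SI base units of power: kg·m²/s³

Answer: kg·m²/s³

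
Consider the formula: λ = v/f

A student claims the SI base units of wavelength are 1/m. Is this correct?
Units of each symbol in λ = v/f:
  v (wave speed): m/s
  f (frequency): 1/s  → in the denominator, contributes s

Multiplying the contributions: [m/s] · [s]
Adding exponents of each base unit: m: 1
SI base units of wavelength: m

The claimed units 1/m (exponents m: -1) do not match the derived units m (exponents m: 1), so the claim is incorrect.

Answer: No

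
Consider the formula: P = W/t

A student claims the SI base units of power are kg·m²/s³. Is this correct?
Units of each symbol in P = W/t:
  W (work): kg·m²/s²
  t (time): s  → in the denominator, contributes 1/s

Multiplying the contributions: [kg·m²/s²] · [1/s]
Adding exponents of each base unit: kg: 1, m: 2, s: -3
SI base units of power: kg·m²/s³

The claimed units kg·m²/s³ match the derived units, so the claim is correct.

Answer: Yes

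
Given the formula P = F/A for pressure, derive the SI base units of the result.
Units of each symbol in P = F/A:
  F (force): kg·m/s²
  A (area): m²  → in the denominator, contributes 1/m²

Multiplying the contributions: [kg·m/s²] · [1/m²]
Adding exponents of each base unit: kg: 1, m: -1, s: -2
SI base units of pressure: kg/(m·s²)

Answer: kg/(m·s²)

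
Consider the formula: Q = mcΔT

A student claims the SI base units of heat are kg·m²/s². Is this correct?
Units of each symbol in Q = mcΔT:
  m (mass): kg
  c (specific heat capacity, in J/(kg·K)): m²/(s²·K)
  ΔT (temperature change): K

Multiplying the contributions: [kg] · [m²/(s²·K)] · [K]
Adding exponents of each base unit: kg: 1, m: 2, s: -2
SI base units of heat: kg·m²/s²

The claimed units kg·m²/s² match the derived units, so the claim is correct.

Answer: Yes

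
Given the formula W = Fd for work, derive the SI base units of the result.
Units of each symbol in W = Fd:
  F (force): kg·m/s²
  d (displacement): m

Multiplying the contributions: [kg·m/s²] · [m]
Adding exponents of each base unit: kg: 1, m: 2, s: -2
SI base units of work: kg·m²/s²

Answer: kg·m²/s²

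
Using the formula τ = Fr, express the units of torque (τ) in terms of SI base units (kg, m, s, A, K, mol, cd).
Units of each symbol in τ = Fr:
  F (force): kg·m/s²
  r (lever arm): m

Multiplying the contributions: [kg·m/s²] · [m]
Adding exponents of each base unit: kg: 1, m: 2, s: -2
SI base units of torque: kg·m²/s²

Answer: kg·m²/s²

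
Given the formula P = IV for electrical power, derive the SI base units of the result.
Units of each symbol in P = IV:
  I (current): A
  V (voltage, in volts): kg·m²/(s³·A)

Multiplying the contributions: [A] · [kg·m²/(s³·A)]
Adding exponents of each base unit: kg: 1, m: 2, s: -3
SI base units of electrical power: kg·m²/s³

Answer: kg·m²/s³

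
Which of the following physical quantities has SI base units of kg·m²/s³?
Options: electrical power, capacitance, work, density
Checking the SI base units of each option:
  electrical power (P = IV): kg·m²/s³  ✓ matches
  capacitance (C = Q/V): s⁴·A²/(kg·m²)  ✗
  work (W = Fd): kg·m²/s²  ✗
  density (ρ = m/V): kg/m³  ✗

Only electrical power has units kg·m²/s³.

Answer: electrical power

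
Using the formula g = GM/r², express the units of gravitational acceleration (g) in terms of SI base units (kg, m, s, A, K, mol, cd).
Units of each symbol in g = GM/r²:
  G (gravitational constant): m³/(kg·s²)
  M (mass): kg
  r (distance): m  → to the power 2 in the denominator, contributes 1/m²

Multiplying the contributions: [m³/(kg·s²)] · [kg] · [1/m²]
Adding exponents of each base unit: m: 1, s: -2
SI base units of gravitational acceleration: m/s²

Answer: m/s²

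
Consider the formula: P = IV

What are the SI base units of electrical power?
Units of each symbol in P = IV:
  I (current): A
  V (voltage, in volts): kg·m²/(s³·A)

Multiplying the contributions: [A] · [kg·m²/(s³·A)]
Adding exponents of each base unit: kg: 1, m: 2, s: -3
SI base units of electrical power: kg·m²/s³

Answer: kg·m²/s³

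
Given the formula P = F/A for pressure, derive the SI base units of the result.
Units of each symbol in P = F/A:
  F (force): kg·m/s²
  A (area): m²  → in the denominator, contributes 1/m²

Multiplying the contributions: [kg·m/s²] · [1/m²]
Adding exponents of each base unit: kg: 1, m: -1, s: -2
SI base units of pressure: kg/(m·s²)

Answer: kg/(m·s²)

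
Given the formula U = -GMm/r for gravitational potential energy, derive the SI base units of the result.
Units of each symbol in U = -GMm/r:
  G (gravitational constant): m³/(kg·s²)
  M (mass): kg
  m (mass): kg
  r (distance): m  → in the denominator, contributes 1/m
  The minus sign does not affect the units.

Multiplying the contributions: [m³/(kg·s²)] · [kg] · [kg] · [1/m]
Adding exponents of each base unit: kg: 1, m: 2, s: -2
SI base units of gravitational potential energy: kg·m²/s²

Answer: kg·m²/s²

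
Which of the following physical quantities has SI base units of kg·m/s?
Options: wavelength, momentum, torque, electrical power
Checking the SI base units of each option:
  wavelength (λ = v/f): m  ✗
  momentum (p = mv): kg·m/s  ✓ matches
  torque (τ = Fr): kg·m²/s²  ✗
  electrical power (P = IV): kg·m²/s³  ✗

Only momentum has units kg·m/s.

Answer: momentum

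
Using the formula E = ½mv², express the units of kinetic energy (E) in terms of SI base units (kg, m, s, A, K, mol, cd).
Units of each symbol in E = ½mv²:
  m (mass): kg
  v (speed): m/s  → to the power 2, contributes m²/s²
  The factor ½ is dimensionless.

Multiplying the contributions: [kg] · [m²/s²]
Adding exponents of each base unit: kg: 1, m: 2, s: -2
SI base units of kinetic energy: kg·m²/s²

Answer: kg·m²/s²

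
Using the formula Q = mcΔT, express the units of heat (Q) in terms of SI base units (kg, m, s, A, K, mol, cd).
Units of each symbol in Q = mcΔT:
  m (mass): kg
  c (specific heat capacity, in J/(kg·K)): m²/(s²·K)
  ΔT (temperature change): K

Multiplying the contributions: [kg] · [m²/(s²·K)] · [K]
Adding exponents of each base unit: kg: 1, m: 2, s: -2
SI base units of heat: kg·m²/s²

Answer: kg·m²/s²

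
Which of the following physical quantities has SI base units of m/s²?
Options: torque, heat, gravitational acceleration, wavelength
Checking the SI base units of each option:
  torque (τ = Fr): kg·m²/s²  ✗
  heat (Q = mcΔT): kg·m²/s²  ✗
  gravitational acceleration (g = GM/r²): m/s²  ✓ matches
  wavelength (λ = v/f): m  ✗

Only gravitational acceleration has units m/s².

Answer: gravitational acceleration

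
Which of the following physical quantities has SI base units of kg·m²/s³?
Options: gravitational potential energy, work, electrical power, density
Checking the SI base units of each option:
  gravitational potential energy (U = -GMm/r): kg·m²/s²  ✗
  work (W = Fd): kg·m²/s²  ✗
  electrical power (P = IV): kg·m²/s³  ✓ matches
  density (ρ = m/V): kg/m³  ✗

Only electrical power has units kg·m²/s³.

Answer: electrical power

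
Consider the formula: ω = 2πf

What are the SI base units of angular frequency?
Units of each symbol in ω = 2πf:
  f (frequency): 1/s
  The factor 2π is dimensionless.

Multiplying the contributions: [1/s]
Adding exponents of each base unit: s: -1
SI base units of angular frequency: 1/s

Answer: 1/s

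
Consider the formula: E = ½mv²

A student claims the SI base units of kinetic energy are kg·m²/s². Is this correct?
Units of each symbol in E = ½mv²:
  m (mass): kg
  v (speed): m/s  → to the power 2, contributes m²/s²
  The factor ½ is dimensionless.

Multiplying the contributions: [kg] · [m²/s²]
Adding exponents of each base unit: kg: 1, m: 2, s: -2
SI base units of kinetic energy: kg·m²/s²

The claimed units kg·m²/s² match the derived units, so the claim is correct.

Answer: Yes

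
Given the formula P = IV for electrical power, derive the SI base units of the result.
Units of each symbol in P = IV:
  I (current): A
  V (voltage, in volts): kg·m²/(s³·A)

Multiplying the contributions: [A] · [kg·m²/(s³·A)]
Adding exponents of each base unit: kg: 1, m: 2, s: -3
SI base units of electrical power: kg·m²/s³

Answer: kg·m²/s³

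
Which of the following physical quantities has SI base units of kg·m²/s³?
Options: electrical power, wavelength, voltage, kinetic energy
Checking the SI base units of each option:
  electrical power (P = IV): kg·m²/s³  ✓ matches
  wavelength (λ = v/f): m  ✗
  voltage (V = IR): kg·m²/(s³·A)  ✗
  kinetic energy (E = ½mv²): kg·m²/s²  ✗

Only electrical power has units kg·m²/s³.

Answer: electrical power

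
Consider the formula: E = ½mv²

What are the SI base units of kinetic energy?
Units of each symbol in E = ½mv²:
  m (mass): kg
  v (speed): m/s  → to the power 2, contributes m²/s²
  The factor ½ is dimensionless.

Multiplying the contributions: [kg] · [m²/s²]
Adding exponents of each base unit: kg: 1, m: 2, s: -2
SI base units of kinetic energy: kg·m²/s²

Answer: kg·m²/s²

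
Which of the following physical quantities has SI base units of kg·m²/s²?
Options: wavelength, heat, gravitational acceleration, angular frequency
Checking the SI base units of each option:
  wavelength (λ = v/f): m  ✗
  heat (Q = mcΔT): kg·m²/s²  ✓ matches
  gravitational acceleration (g = GM/r²): m/s²  ✗
  angular frequency (ω = 2πf): 1/s  ✗

Only heat has units kg·m²/s².

Answer: heat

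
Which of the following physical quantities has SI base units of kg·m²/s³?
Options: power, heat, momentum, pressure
Checking the SI base units of each option:
  power (P = W/t): kg·m²/s³  ✓ matches
  heat (Q = mcΔT): kg·m²/s²  ✗
  momentum (p = mv): kg·m/s  ✗
  pressure (P = F/A): kg/(m·s²)  ✗

Only power has units kg·m²/s³.

Answer: power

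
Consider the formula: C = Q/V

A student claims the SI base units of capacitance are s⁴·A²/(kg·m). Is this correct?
Units of each symbol in C = Q/V:
  Q (charge, in coulombs): s·A
  V (voltage, in volts): kg·m²/(s³·A)  → in the denominator, contributes s³·A/(kg·m²)

Multiplying the contributions: [s·A] · [s³·A/(kg·m²)]
Adding exponents of each base unit: kg: -1, m: -2, s: 4, A: 2
SI base units of capacitance: s⁴·A²/(kg·m²)

The claimed units s⁴·A²/(kg·m) (exponents kg: -1, m: -1, s: 4, A: 2) do not match the derived units s⁴·A²/(kg·m²) (exponents kg: -1, m: -2, s: 4, A: 2), so the claim is incorrect.

Answer: No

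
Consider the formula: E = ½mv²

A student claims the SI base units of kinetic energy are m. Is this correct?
Units of each symbol in E = ½mv²:
  m (mass): kg
  v (speed): m/s  → to the power 2, contributes m²/s²
  The factor ½ is dimensionless.

Multiplying the contributions: [kg] · [m²/s²]
Adding exponents of each base unit: kg: 1, m: 2, s: -2
SI base units of kinetic energy: kg·m²/s²

The claimed units m (exponents m: 1) do not match the derived units kg·m²/s² (exponents kg: 1, m: 2, s: -2), so the claim is incorrect.

Answer: No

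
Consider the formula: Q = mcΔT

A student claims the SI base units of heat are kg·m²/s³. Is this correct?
Units of each symbol in Q = mcΔT:
  m (mass): kg
  c (specific heat capacity, in J/(kg·K)): m²/(s²·K)
  ΔT (temperature change): K

Multiplying the contributions: [kg] · [m²/(s²·K)] · [K]
Adding exponents of each base unit: kg: 1, m: 2, s: -2
SI base units of heat: kg·m²/s²

The claimed units kg·m²/s³ (exponents kg: 1, m: 2, s: -3) do not match the derived units kg·m²/s² (exponents kg: 1, m: 2, s: -2), so the claim is incorrect.

Answer: No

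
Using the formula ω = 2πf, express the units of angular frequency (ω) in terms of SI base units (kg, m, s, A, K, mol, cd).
Units of each symbol in ω = 2πf:
  f (frequency): 1/s
  The factor 2π is dimensionless.

Multiplying the contributions: [1/s]
Adding exponents of each base unit: s: -1
SI base units of angular frequency: 1/s

Answer: 1/s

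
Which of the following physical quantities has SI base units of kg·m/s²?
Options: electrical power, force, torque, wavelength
Checking the SI base units of each option:
  electrical power (P = IV): kg·m²/s³  ✗
  force (F = ma): kg·m/s²  ✓ matches
  torque (τ = Fr): kg·m²/s²  ✗
  wavelength (λ = v/f): m  ✗

Only force has units kg·m/s².

Answer: force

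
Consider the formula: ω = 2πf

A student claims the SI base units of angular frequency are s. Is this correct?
Units of each symbol in ω = 2πf:
  f (frequency): 1/s
  The factor 2π is dimensionless.

Multiplying the contributions: [1/s]
Adding exponents of each base unit: s: -1
SI base units of angular frequency: 1/s

The claimed units s (exponents s: 1) do not match the derived units 1/s (exponents s: -1), so the claim is incorrect.

Answer: No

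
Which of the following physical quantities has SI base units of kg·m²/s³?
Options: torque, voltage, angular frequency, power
Checking the SI base units of each option:
  torque (τ = Fr): kg·m²/s²  ✗
  voltage (V = IR): kg·m²/(s³·A)  ✗
  angular frequency (ω = 2πf): 1/s  ✗
  power (P = W/t): kg·m²/s³  ✓ matches

Only power has units kg·m²/s³.

Answer: power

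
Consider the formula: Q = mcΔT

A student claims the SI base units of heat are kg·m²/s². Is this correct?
Units of each symbol in Q = mcΔT:
  m (mass): kg
  c (specific heat capacity, in J/(kg·K)): m²/(s²·K)
  ΔT (temperature change): K

Multiplying the contributions: [kg] · [m²/(s²·K)] · [K]
Adding exponents of each base unit: kg: 1, m: 2, s: -2
SI base units of heat: kg·m²/s²

The claimed units kg·m²/s² match the derived units, so the claim is correct.

Answer: Yes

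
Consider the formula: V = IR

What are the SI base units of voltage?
Units of each symbol in V = IR:
  I (current): A
  R (resistance, in ohms): kg·m²/(s³·A²)

Multiplying the contributions: [A] · [kg·m²/(s³·A²)]
Adding exponents of each base unit: kg: 1, m: 2, s: -3, A: -1
SI base units of voltage: kg·m²/(s³·A)

Answer: kg·m²/(s³·A)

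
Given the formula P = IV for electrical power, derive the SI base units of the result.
Units of each symbol in P = IV:
  I (current): A
  V (voltage, in volts): kg·m²/(s³·A)

Multiplying the contributions: [A] · [kg·m²/(s³·A)]
Adding exponents of each base unit: kg: 1, m: 2, s: -3
SI base units of electrical power: kg·m²/s³

Answer: kg·m²/s³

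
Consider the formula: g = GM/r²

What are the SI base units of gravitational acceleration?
Units of each symbol in g = GM/r²:
  G (gravitational constant): m³/(kg·s²)
  M (mass): kg
  r (distance): m  → to the power 2 in the denominator, contributes 1/m²

Multiplying the contributions: [m³/(kg·s²)] · [kg] · [1/m²]
Adding exponents of each base unit: m: 1, s: -2
SI base units of gravitational acceleration: m/s²

Answer: m/s²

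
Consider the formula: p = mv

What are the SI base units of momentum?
Units of each symbol in p = mv:
  m (mass): kg
  v (velocity): m/s

Multiplying the contributions: [kg] · [m/s]
Adding exponents of each base unit: kg: 1, m: 1, s: -1
SI base units of momentum: kg·m/s

Answer: kg·m/s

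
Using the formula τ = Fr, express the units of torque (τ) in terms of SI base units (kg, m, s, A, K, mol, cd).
Units of each symbol in τ = Fr:
  F (force): kg·m/s²
  r (lever arm): m

Multiplying the contributions: [kg·m/s²] · [m]
Adding exponents of each base unit: kg: 1, m: 2, s: -2
SI base units of torque: kg·m²/s²

Answer: kg·m²/s²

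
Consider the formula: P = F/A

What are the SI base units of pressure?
Units of each symbol in P = F/A:
  F (force): kg·m/s²
  A (area): m²  → in the denominator, contributes 1/m²

Multiplying the contributions: [kg·m/s²] · [1/m²]
Adding exponents of each base unit: kg: 1, m: -1, s: -2
SI base units of pressure: kg/(m·s²)

Answer: kg/(m·s²)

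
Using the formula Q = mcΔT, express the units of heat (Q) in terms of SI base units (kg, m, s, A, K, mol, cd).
Units of each symbol in Q = mcΔT:
  m (mass): kg
  c (specific heat capacity, in J/(kg·K)): m²/(s²·K)
  ΔT (temperature change): K

Multiplying the contributions: [kg] · [m²/(s²·K)] · [K]
Adding exponents of each base unit: kg: 1, m: 2, s: -2
SI base units of heat: kg·m²/s²

Answer: kg·m²/s²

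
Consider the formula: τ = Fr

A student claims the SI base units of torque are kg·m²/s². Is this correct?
Units of each symbol in τ = Fr:
  F (force): kg·m/s²
  r (lever arm): m

Multiplying the contributions: [kg·m/s²] · [m]
Adding exponents of each base unit: kg: 1, m: 2, s: -2
SI base units of torque: kg·m²/s²

The claimed units kg·m²/s² match the derived units, so the claim is correct.

Answer: Yes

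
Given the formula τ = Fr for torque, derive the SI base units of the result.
Units of each symbol in τ = Fr:
  F (force): kg·m/s²
  r (lever arm): m

Multiplying the contributions: [kg·m/s²] · [m]
Adding exponents of each base unit: kg: 1, m: 2, s: -2
SI base units of torque: kg·m²/s²

Answer: kg·m²/s²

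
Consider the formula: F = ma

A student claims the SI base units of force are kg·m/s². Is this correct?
Units of each symbol in F = ma:
  m (mass): kg
  a (acceleration): m/s²

Multiplying the contributions: [kg] · [m/s²]
Adding exponents of each base unit: kg: 1, m: 1, s: -2
SI base units of force: kg·m/s²

The claimed units kg·m/s² match the derived units, so the claim is correct.

Answer: Yes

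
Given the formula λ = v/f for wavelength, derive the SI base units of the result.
Units of each symbol in λ = v/f:
  v (wave speed): m/s
  f (frequency): 1/s  → in the denominator, contributes s

Multiplying the contributions: [m/s] · [s]
Adding exponents of each base unit: m: 1
SI base units of wavelength: m

Answer: m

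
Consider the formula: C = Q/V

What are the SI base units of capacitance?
Units of each symbol in C = Q/V:
  Q (charge, in coulombs): s·A
  V (voltage, in volts): kg·m²/(s³·A)  → in the denominator, contributes s³·A/(kg·m²)

Multiplying the contributions: [s·A] · [s³·A/(kg·m²)]
Adding exponents of each base unit: kg: -1, m: -2, s: 4, A: 2
SI base units of capacitance: s⁴·A²/(kg·m²)

Answer: s⁴·A²/(kg·m²)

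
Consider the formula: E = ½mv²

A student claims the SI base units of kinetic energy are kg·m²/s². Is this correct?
Units of each symbol in E = ½mv²:
  m (mass): kg
  v (speed): m/s  → to the power 2, contributes m²/s²
  The factor ½ is dimensionless.

Multiplying the contributions: [kg] · [m²/s²]
Adding exponents of each base unit: kg: 1, m: 2, s: -2
SI base units of kinetic energy: kg·m²/s²

The claimed units kg·m²/s² match the derived units, so the claim is correct.

Answer: Yes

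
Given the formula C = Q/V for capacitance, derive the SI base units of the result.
Units of each symbol in C = Q/V:
  Q (charge, in coulombs): s·A
  V (voltage, in volts): kg·m²/(s³·A)  → in the denominator, contributes s³·A/(kg·m²)

Multiplying the contributions: [s·A] · [s³·A/(kg·m²)]
Adding exponents of each base unit: kg: -1, m: -2, s: 4, A: 2
SI base units of capacitance: s⁴·A²/(kg·m²)

Answer: s⁴·A²/(kg·m²)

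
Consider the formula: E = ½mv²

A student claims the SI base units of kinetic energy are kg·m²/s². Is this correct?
Units of each symbol in E = ½mv²:
  m (mass): kg
  v (speed): m/s  → to the power 2, contributes m²/s²
  The factor ½ is dimensionless.

Multiplying the contributions: [kg] · [m²/s²]
Adding exponents of each base unit: kg: 1, m: 2, s: -2
SI base units of kinetic energy: kg·m²/s²

The claimed units kg·m²/s² match the derived units, so the claim is correct.

Answer: Yes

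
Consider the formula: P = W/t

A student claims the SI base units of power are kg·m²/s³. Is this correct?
Units of each symbol in P = W/t:
  W (work): kg·m²/s²
  t (time): s  → in the denominator, contributes 1/s

Multiplying the contributions: [kg·m²/s²] · [1/s]
Adding exponents of each base unit: kg: 1, m: 2, s: -3
SI base units of power: kg·m²/s³

The claimed units kg·m²/s³ match the derived units, so the claim is correct.

Answer: Yes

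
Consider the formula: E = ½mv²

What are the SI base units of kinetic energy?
Units of each symbol in E = ½mv²:
  m (mass): kg
  v (speed): m/s  → to the power 2, contributes m²/s²
  The factor ½ is dimensionless.

Multiplying the contributions: [kg] · [m²/s²]
Adding exponents of each base unit: kg: 1, m: 2, s: -2
SI base units of kinetic energy: kg·m²/s²

Answer: kg·m²/s²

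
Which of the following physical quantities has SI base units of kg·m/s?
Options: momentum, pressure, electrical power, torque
Checking the SI base units of each option:
  momentum (p = mv): kg·m/s  ✓ matches
  pressure (P = F/A): kg/(m·s²)  ✗
  electrical power (P = IV): kg·m²/s³  ✗
  torque (τ = Fr): kg·m²/s²  ✗

Only momentum has units kg·m/s.

Answer: momentum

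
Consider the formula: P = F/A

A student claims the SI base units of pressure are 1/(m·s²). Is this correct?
Units of each symbol in P = F/A:
  F (force): kg·m/s²
  A (area): m²  → in the denominator, contributes 1/m²

Multiplying the contributions: [kg·m/s²] · [1/m²]
Adding exponents of each base unit: kg: 1, m: -1, s: -2
SI base units of pressure: kg/(m·s²)

The claimed units 1/(m·s²) (exponents m: -1, s: -2) do not match the derived units kg/(m·s²) (exponents kg: 1, m: -1, s: -2), so the claim is incorrect.

Answer: No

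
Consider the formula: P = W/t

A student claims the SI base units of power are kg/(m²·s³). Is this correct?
Units of each symbol in P = W/t:
  W (work): kg·m²/s²
  t (time): s  → in the denominator, contributes 1/s

Multiplying the contributions: [kg·m²/s²] · [1/s]
Adding exponents of each base unit: kg: 1, m: 2, s: -3
SI base units of power: kg·m²/s³

The claimed units kg/(m²·s³) (exponents kg: 1, m: -2, s: -3) do not match the derived units kg·m²/s³ (exponents kg: 1, m: 2, s: -3), so the claim is incorrect.

Answer: No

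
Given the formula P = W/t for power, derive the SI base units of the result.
Units of each symbol in P = W/t:
  W (work): kg·m²/s²
  t (time): s  → in the denominator, contributes 1/s

Multiplying the contributions: [kg·m²/s²] · [1/s]
Adding exponents of each base unit: kg: 1, m: 2, s: -3
SI base units of power: kg·m²/s³

Answer: kg·m²/s³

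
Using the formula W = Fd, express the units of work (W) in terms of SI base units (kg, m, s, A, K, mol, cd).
Units of each symbol in W = Fd:
  F (force): kg·m/s²
  d (displacement): m

Multiplying the contributions: [kg·m/s²] · [m]
Adding exponents of each base unit: kg: 1, m: 2, s: -2
SI base units of work: kg·m²/s²

Answer: kg·m²/s²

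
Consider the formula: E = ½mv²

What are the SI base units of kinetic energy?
Units of each symbol in E = ½mv²:
  m (mass): kg
  v (speed): m/s  → to the power 2, contributes m²/s²
  The factor ½ is dimensionless.

Multiplying the contributions: [kg] · [m²/s²]
Adding exponents of each base unit: kg: 1, m: 2, s: -2
SI base units of kinetic energy: kg·m²/s²

Answer: kg·m²/s²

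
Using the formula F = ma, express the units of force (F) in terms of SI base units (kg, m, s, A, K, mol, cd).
Units of each symbol in F = ma:
  m (mass): kg
  a (acceleration): m/s²

Multiplying the contributions: [kg] · [m/s²]
Adding exponents of each base unit: kg: 1, m: 1, s: -2
SI base units of force: kg·m/s²

Answer: kg·m/s²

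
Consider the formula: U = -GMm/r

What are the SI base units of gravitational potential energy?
Units of each symbol in U = -GMm/r:
  G (gravitational constant): m³/(kg·s²)
  M (mass): kg
  m (mass): kg
  r (distance): m  → in the denominator, contributes 1/m
  The minus sign does not affect the units.

Multiplying the contributions: [m³/(kg·s²)] · [kg] · [kg] · [1/m]
Adding exponents of each base unit: kg: 1, m: 2, s: -2
SI base units of gravitational potential energy: kg·m²/s²

Answer: kg·m²/s²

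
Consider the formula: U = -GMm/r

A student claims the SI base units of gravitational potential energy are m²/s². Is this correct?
Units of each symbol in U = -GMm/r:
  G (gravitational constant): m³/(kg·s²)
  M (mass): kg
  m (mass): kg
  r (distance): m  → in the denominator, contributes 1/m
  The minus sign does not affect the units.

Multiplying the contributions: [m³/(kg·s²)] · [kg] · [kg] · [1/m]
Adding exponents of each base unit: kg: 1, m: 2, s: -2
SI base units of gravitational potential energy: kg·m²/s²

The claimed units m²/s² (exponents m: 2, s: -2) do not match the derived units kg·m²/s² (exponents kg: 1, m: 2, s: -2), so the claim is incorrect.

Answer: No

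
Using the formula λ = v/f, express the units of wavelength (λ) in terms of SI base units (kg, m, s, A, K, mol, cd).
Units of each symbol in λ = v/f:
  v (wave speed): m/s
  f (frequency): 1/s  → in the denominator, contributes s

Multiplying the contributions: [m/s] · [s]
Adding exponents of each base unit: m: 1
SI base units of wavelength: m

Answer: m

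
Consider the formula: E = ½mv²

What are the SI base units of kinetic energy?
Units of each symbol in E = ½mv²:
  m (mass): kg
  v (speed): m/s  → to the power 2, contributes m²/s²
  The factor ½ is dimensionless.

Multiplying the contributions: [kg] · [m²/s²]
Adding exponents of each base unit: kg: 1, m: 2, s: -2
SI base units of kinetic energy: kg·m²/s²

Answer: kg·m²/s²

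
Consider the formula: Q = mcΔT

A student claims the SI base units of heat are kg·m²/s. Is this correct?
Units of each symbol in Q = mcΔT:
  m (mass): kg
  c (specific heat capacity, in J/(kg·K)): m²/(s²·K)
  ΔT (temperature change): K

Multiplying the contributions: [kg] · [m²/(s²·K)] · [K]
Adding exponents of each base unit: kg: 1, m: 2, s: -2
SI base units of heat: kg·m²/s²

The claimed units kg·m²/s (exponents kg: 1, m: 2, s: -1) do not match the derived units kg·m²/s² (exponents kg: 1, m: 2, s: -2), so the claim is incorrect.

Answer: No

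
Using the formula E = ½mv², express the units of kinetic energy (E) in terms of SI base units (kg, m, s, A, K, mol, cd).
Units of each symbol in E = ½mv²:
  m (mass): kg
  v (speed): m/s  → to the power 2, contributes m²/s²
  The factor ½ is dimensionless.

Multiplying the contributions: [kg] · [m²/s²]
Adding exponents of each base unit: kg: 1, m: 2, s: -2
SI base units of kinetic energy: kg·m²/s²

Answer: kg·m²/s²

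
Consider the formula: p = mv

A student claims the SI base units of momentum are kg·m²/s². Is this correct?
Units of each symbol in p = mv:
  m (mass): kg
  v (velocity): m/s

Multiplying the contributions: [kg] · [m/s]
Adding exponents of each base unit: kg: 1, m: 1, s: -1
SI base units of momentum: kg·m/s

The claimed units kg·m²/s² (exponents kg: 1, m: 2, s: -2) do not match the derived units kg·m/s (exponents kg: 1, m: 1, s: -1), so the claim is incorrect.

Answer: No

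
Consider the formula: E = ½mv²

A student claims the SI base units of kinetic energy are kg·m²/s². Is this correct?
Units of each symbol in E = ½mv²:
  m (mass): kg
  v (speed): m/s  → to the power 2, contributes m²/s²
  The factor ½ is dimensionless.

Multiplying the contributions: [kg] · [m²/s²]
Adding exponents of each base unit: kg: 1, m: 2, s: -2
SI base units of kinetic energy: kg·m²/s²

The claimed units kg·m²/s² match the derived units, so the claim is correct.

Answer: Yes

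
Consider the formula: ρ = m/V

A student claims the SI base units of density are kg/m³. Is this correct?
Units of each symbol in ρ = m/V:
  m (mass): kg
  V (volume): m³  → in the denominator, contributes 1/m³

Multiplying the contributions: [kg] · [1/m³]
Adding exponents of each base unit: kg: 1, m: -3
SI base units of density: kg/m³

The claimed units kg/m³ match the derived units, so the claim is correct.

Answer: Yes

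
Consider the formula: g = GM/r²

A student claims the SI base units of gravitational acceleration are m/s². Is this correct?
Units of each symbol in g = GM/r²:
  G (gravitational constant): m³/(kg·s²)
  M (mass): kg
  r (distance): m  → to the power 2 in the denominator, contributes 1/m²

Multiplying the contributions: [m³/(kg·s²)] · [kg] · [1/m²]
Adding exponents of each base unit: m: 1, s: -2
SI base units of gravitational acceleration: m/s²

The claimed units m/s² match the derived units, so the claim is correct.

Answer: Yes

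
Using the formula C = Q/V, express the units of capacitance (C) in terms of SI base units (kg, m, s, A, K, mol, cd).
Units of each symbol in C = Q/V:
  Q (charge, in coulombs): s·A
  V (voltage, in volts): kg·m²/(s³·A)  → in the denominator, contributes s³·A/(kg·m²)

Multiplying the contributions: [s·A] · [s³·A/(kg·m²)]
Adding exponents of each base unit: kg: -1, m: -2, s: 4, A: 2
SI base units of capacitance: s⁴·A²/(kg·m²)

Answer: s⁴·A²/(kg·m²)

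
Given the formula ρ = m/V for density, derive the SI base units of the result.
Units of each symbol in ρ = m/V:
  m (mass): kg
  V (volume): m³  → in the denominator, contributes 1/m³

Multiplying the contributions: [kg] · [1/m³]
Adding exponents of each base unit: kg: 1, m: -3
SI base units of density: kg/m³

Answer: kg/m³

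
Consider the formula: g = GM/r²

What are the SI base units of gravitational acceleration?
Units of each symbol in g = GM/r²:
  G (gravitational constant): m³/(kg·s²)
  M (mass): kg
  r (distance): m  → to the power 2 in the denominator, contributes 1/m²

Multiplying the contributions: [m³/(kg·s²)] · [kg] · [1/m²]
Adding exponents of each base unit: m: 1, s: -2
SI base units of gravitational acceleration: m/s²

Answer: m/s²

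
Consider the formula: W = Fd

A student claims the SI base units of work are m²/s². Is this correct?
Units of each symbol in W = Fd:
  F (force): kg·m/s²
  d (displacement): m

Multiplying the contributions: [kg·m/s²] · [m]
Adding exponents of each base unit: kg: 1, m: 2, s: -2
SI base units of work: kg·m²/s²

The claimed units m²/s² (exponents m: 2, s: -2) do not match the derived units kg·m²/s² (exponents kg: 1, m: 2, s: -2), so the claim is incorrect.

Answer: No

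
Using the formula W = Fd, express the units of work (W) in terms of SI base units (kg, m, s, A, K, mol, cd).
Units of each symbol in W = Fd:
  F (force): kg·m/s²
  d (displacement): m

Multiplying the contributions: [kg·m/s²] · [m]
Adding exponents of each base unit: kg: 1, m: 2, s: -2
SI base units of work: kg·m²/s²

Answer: kg·m²/s²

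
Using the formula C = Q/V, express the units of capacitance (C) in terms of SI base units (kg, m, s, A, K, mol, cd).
Units of each symbol in C = Q/V:
  Q (charge, in coulombs): s·A
  V (voltage, in volts): kg·m²/(s³·A)  → in the denominator, contributes s³·A/(kg·m²)

Multiplying the contributions: [s·A] · [s³·A/(kg·m²)]
Adding exponents of each base unit: kg: -1, m: -2, s: 4, A: 2
SI base units of capacitance: s⁴·A²/(kg·m²)

Answer: s⁴·A²/(kg·m²)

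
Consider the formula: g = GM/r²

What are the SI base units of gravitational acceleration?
Units of each symbol in g = GM/r²:
  G (gravitational constant): m³/(kg·s²)
  M (mass): kg
  r (distance): m  → to the power 2 in the denominator, contributes 1/m²

Multiplying the contributions: [m³/(kg·s²)] · [kg] · [1/m²]
Adding exponents of each base unit: m: 1, s: -2
SI base units of gravitational acceleration: m/s²

Answer: m/s²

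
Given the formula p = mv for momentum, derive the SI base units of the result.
Units of each symbol in p = mv:
  m (mass): kg
  v (velocity): m/s

Multiplying the contributions: [kg] · [m/s]
Adding exponents of each base unit: kg: 1, m: 1, s: -1
SI base units of momentum: kg·m/s

Answer: kg·m/s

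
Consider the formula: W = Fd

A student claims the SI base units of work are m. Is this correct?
Units of each symbol in W = Fd:
  F (force): kg·m/s²
  d (displacement): m

Multiplying the contributions: [kg·m/s²] · [m]
Adding exponents of each base unit: kg: 1, m: 2, s: -2
SI base units of work: kg·m²/s²

The claimed units m (exponents m: 1) do not match the derived units kg·m²/s² (exponents kg: 1, m: 2, s: -2), so the claim is incorrect.

Answer: No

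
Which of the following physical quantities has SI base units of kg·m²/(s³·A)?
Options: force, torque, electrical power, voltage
Checking the SI base units of each option:
  force (F = ma): kg·m/s²  ✗
  torque (τ = Fr): kg·m²/s²  ✗
  electrical power (P = IV): kg·m²/s³  ✗
  voltage (V = IR): kg·m²/(s³·A)  ✓ matches

Only voltage has units kg·m²/(s³·A).

Answer: voltage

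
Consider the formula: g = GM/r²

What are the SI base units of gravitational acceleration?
Units of each symbol in g = GM/r²:
  G (gravitational constant): m³/(kg·s²)
  M (mass): kg
  r (distance): m  → to the power 2 in the denominator, contributes 1/m²

Multiplying the contributions: [m³/(kg·s²)] · [kg] · [1/m²]
Adding exponents of each base unit: m: 1, s: -2
SI base units of gravitational acceleration: m/s²

Answer: m/s²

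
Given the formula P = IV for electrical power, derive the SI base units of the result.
Units of each symbol in P = IV:
  I (current): A
  V (voltage, in volts): kg·m²/(s³·A)

Multiplying the contributions: [A] · [kg·m²/(s³·A)]
Adding exponents of each base unit: kg: 1, m: 2, s: -3
SI base units of electrical power: kg·m²/s³

Answer: kg·m²/s³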